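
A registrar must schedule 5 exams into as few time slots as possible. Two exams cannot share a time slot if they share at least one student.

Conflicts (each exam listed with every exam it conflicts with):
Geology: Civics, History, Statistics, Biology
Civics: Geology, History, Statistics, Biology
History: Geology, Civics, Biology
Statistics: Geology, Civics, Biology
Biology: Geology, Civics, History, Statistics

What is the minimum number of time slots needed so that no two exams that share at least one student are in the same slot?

4

Geology, Civics, Statistics, Biology pairwise conflict, so at least 4 time slots are needed.
Using 4 time slots: Geology=2, Civics=1, History=4, Statistics=4, Biology=3. Each listed conflict is separated.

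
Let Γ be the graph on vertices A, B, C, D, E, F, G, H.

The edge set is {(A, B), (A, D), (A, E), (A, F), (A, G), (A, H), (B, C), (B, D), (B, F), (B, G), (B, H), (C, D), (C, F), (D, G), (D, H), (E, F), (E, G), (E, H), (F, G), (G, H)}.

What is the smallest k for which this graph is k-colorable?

A, B, D, G, H form a clique, so at least 5 colors are needed.
5 colors suffice: color 1 → {A, C}; color 2 → {B, E}; color 3 → {G}; color 4 → {F, H}; color 5 → {D}. No two adjacent vertices share a color.

5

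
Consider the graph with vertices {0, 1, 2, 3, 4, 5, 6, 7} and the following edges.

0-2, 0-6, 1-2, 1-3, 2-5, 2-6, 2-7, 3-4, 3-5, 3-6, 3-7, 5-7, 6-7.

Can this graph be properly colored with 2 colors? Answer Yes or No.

No

3, 5, 7 form a triangle, so at least 3 colors are needed.
So 2 colors are not enough.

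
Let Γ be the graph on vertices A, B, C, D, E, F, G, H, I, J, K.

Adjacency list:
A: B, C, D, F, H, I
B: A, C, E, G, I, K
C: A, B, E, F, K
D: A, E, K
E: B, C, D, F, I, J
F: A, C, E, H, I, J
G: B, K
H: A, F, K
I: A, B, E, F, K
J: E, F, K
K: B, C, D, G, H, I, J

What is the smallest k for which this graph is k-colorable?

A, F, H are mutually adjacent, so at least 3 colors are needed.
3 colors suffice: color red → {A, E, K}; color blue → {B, D, F}; color green → {C, G, H, I, J}. No two adjacent vertices share a color.

3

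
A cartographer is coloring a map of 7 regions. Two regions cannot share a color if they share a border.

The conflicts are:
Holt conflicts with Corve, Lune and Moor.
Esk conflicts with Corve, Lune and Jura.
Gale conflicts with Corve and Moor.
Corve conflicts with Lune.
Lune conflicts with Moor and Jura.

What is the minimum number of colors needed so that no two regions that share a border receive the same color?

Holt, Corve, Lune are mutually in conflict, so at least 3 colors are needed.
3 colors suffice: Holt=3, Esk=3, Gale=1, Corve=2, Lune=1, Moor=2, Jura=2. No two conflicting regions share a color.

3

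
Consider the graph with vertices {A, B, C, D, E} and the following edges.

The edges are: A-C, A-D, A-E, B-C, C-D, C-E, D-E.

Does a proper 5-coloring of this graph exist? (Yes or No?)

Yes

The chromatic number is 4. A, C, D, E form a clique, so at least 4 colors are needed.
A valid assignment using 4 colors: A=2, B=2, C=1, D=4, E=3.
Since 5 ≥ 4, a proper 5-coloring certainly exists.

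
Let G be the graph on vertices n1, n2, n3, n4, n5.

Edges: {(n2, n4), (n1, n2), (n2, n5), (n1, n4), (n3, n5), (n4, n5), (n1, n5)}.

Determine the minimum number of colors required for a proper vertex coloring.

4

n1, n2, n4, n5 form a clique, so at least 4 colors are needed.
4 colors suffice: color R → {n5}; color B → {n1, n3}; color G → {n4}; color Y → {n2}. No two adjacent vertices share a color.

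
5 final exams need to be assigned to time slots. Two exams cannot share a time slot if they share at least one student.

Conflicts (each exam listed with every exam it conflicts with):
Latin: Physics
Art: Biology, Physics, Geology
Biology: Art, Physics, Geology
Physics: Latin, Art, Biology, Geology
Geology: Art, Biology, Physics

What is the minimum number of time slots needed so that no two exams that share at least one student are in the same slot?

Art, Biology, Physics, Geology pairwise conflict, so at least 4 time slots are needed.
4 time slots suffice: Latin=2, Art=4, Biology=3, Physics=1, Geology=2. Each listed conflict is separated.

4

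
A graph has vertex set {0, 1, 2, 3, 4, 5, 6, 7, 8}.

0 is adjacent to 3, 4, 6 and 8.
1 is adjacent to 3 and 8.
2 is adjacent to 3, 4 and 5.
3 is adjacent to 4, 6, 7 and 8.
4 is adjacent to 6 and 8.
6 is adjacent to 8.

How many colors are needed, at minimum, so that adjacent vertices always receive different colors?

0, 3, 4, 6, 8 are mutually adjacent (a clique of size 5), so at least 5 colors are needed.
5 colors suffice: color red → {3, 5}; color blue → {1, 4, 7}; color green → {2, 8}; color yellow → {6}; color purple → {0}. Every edge joins two different colors.

5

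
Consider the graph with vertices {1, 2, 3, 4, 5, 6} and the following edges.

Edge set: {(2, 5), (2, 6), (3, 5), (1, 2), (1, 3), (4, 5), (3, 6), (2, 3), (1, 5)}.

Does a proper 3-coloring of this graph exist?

1, 2, 3, 5 are pairwise adjacent (a clique of size 4), so at least 4 colors are needed.
So 3 colors are not enough.

No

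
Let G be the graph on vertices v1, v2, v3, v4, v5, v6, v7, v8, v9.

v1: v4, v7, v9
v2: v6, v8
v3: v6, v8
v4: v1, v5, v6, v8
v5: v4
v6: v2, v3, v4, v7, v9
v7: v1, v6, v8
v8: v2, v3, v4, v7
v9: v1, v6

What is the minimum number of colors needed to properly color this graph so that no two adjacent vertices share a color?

v4 and v8 are adjacent, so at least 2 colors are needed.
2 colors suffice: v1=red, v2=blue, v3=blue, v4=blue, v5=red, v6=red, v7=blue, v8=red, v9=blue. Each edge has distinct colors on its endpoints.

2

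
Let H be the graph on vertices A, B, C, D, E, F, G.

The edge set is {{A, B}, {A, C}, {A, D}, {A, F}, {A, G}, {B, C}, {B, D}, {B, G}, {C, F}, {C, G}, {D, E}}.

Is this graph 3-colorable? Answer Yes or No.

A, B, C, G are pairwise adjacent (a clique of size 4), so at least 4 colors are needed.
So 3 colors are not enough.

No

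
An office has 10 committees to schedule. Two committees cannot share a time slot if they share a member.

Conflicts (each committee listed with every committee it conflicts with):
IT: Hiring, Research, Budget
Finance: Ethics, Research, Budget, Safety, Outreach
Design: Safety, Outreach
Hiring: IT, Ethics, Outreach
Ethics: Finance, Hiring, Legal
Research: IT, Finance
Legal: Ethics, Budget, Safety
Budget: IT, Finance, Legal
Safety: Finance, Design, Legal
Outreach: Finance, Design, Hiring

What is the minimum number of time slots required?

The cycle Budget-Finance-Ethics-Hiring-IT-Budget has odd length 5, so it cannot be 2-colored; at least 3 time slots are needed.
3 time slots suffice: time slot 1 → {IT, Finance, Design, Legal}; time slot 2 → {Ethics, Research, Budget, Safety, Outreach}; time slot 3 → {Hiring}. Every pair that conflicts lands in different time slots.

3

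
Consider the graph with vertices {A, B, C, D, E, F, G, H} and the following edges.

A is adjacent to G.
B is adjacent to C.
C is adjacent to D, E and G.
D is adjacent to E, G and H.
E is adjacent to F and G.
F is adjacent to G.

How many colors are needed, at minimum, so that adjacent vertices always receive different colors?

C, D, E, G form a clique, so at least 4 colors are needed.
A valid assignment using 4 colors: A=2, B=1, C=3, D=2, E=4, F=2, G=1, H=1. No two adjacent vertices share a color.

4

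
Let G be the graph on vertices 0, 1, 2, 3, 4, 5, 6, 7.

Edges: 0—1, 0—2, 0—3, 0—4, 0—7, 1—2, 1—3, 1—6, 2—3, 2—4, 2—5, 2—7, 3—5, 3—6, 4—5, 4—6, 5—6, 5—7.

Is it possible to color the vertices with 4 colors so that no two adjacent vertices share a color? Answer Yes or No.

Yes

The chromatic number is 4. 0, 1, 2, 3 are mutually adjacent (a clique of size 4), so at least 4 colors are needed.
One proper 4-coloring: 0=green, 1=yellow, 2=red, 3=blue, 4=blue, 5=green, 6=red, 7=blue.
That is already a proper 4-coloring.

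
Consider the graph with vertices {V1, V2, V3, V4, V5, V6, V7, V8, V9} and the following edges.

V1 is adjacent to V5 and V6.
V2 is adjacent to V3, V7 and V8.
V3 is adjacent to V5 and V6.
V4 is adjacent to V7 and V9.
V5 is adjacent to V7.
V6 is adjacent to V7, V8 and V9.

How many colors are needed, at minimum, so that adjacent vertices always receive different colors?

V6 and V7 are adjacent, so at least 2 colors are needed.
2 colors suffice: V1=2, V2=1, V3=2, V4=1, V5=1, V6=1, V7=2, V8=2, V9=2. No two adjacent vertices share a color.

2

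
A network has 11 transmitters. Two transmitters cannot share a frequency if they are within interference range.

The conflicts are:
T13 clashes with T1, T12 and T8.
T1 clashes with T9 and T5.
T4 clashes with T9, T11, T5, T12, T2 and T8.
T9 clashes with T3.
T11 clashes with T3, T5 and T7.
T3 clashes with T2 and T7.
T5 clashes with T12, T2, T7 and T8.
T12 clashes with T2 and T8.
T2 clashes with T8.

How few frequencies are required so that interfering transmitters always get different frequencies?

5

T4, T5, T12, T2, T8 are mutually in conflict, so at least 5 frequencies are needed.
A valid assignment using 5 frequencies: T13=1, T1=2, T4=2, T9=3, T11=3, T3=1, T5=1, T12=4, T2=5, T7=2, T8=3. Each listed conflict is separated.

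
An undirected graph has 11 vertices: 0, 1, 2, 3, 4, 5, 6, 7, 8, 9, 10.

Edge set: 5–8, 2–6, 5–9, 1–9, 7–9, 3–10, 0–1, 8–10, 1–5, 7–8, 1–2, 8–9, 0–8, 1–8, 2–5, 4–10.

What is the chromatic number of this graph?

1, 5, 8, 9 are pairwise adjacent (a clique of size 4), so at least 4 colors are needed.
4 colors suffice: color a → {2, 3, 4, 8}; color b → {1, 6, 7, 10}; color c → {0, 9}; color d → {5}. Every edge joins two different colors.

4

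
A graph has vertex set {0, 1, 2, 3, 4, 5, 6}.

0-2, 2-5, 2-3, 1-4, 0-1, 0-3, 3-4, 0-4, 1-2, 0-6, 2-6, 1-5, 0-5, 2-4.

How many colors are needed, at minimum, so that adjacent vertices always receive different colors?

4

0, 1, 2, 5 are mutually adjacent (a clique of size 4), so at least 4 colors are needed.
4 colors suffice: color red → {2}; color blue → {0}; color green → {1, 3, 6}; color yellow → {4, 5}. Every edge joins two different colors.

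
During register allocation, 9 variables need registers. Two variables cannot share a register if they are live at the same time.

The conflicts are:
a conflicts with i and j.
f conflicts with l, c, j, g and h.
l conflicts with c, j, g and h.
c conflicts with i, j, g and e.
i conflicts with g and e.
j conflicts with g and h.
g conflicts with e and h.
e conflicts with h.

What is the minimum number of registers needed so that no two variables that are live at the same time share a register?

5

f, l, c, j, g are mutually in conflict, so at least 5 registers are needed.
5 registers suffice: register 1 → {a, g}; register 2 → {c, h}; register 3 → {j, e}; register 4 → {l, i}; register 5 → {f}. Each listed conflict is separated.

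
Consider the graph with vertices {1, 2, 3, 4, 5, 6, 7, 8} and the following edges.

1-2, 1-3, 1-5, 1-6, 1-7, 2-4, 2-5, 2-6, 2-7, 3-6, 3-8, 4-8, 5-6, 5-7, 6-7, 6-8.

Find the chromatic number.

5

1, 2, 5, 6, 7 are mutually adjacent (a clique of size 5), so at least 5 colors are needed.
5 colors suffice: color a → {4, 6}; color b → {2, 3}; color c → {1, 8}; color d → {5}; color e → {7}. Each edge has distinct colors on its endpoints.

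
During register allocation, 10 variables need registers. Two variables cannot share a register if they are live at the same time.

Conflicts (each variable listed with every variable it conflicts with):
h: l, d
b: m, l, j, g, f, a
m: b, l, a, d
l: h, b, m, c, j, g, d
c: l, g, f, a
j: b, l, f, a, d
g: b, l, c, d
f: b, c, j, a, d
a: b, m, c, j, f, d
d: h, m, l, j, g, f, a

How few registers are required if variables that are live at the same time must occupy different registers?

j, f, a, d all conflict with each other, so at least 4 registers are needed.
4 registers suffice: register 1 → {b, c, d}; register 2 → {l, a}; register 3 → {h, m, j, g}; register 4 → {f}. Every pair that conflicts lands in different registers.

4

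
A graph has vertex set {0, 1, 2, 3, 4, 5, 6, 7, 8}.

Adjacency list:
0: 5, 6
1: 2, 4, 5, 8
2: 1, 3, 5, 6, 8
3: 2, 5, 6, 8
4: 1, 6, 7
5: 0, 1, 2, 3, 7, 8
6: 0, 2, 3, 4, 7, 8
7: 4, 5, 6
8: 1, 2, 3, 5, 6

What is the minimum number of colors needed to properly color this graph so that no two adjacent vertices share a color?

2, 3, 5, 8 are mutually adjacent (a clique of size 4), so at least 4 colors are needed.
A valid assignment using 4 colors: 0=blue, 1=yellow, 2=blue, 3=yellow, 4=green, 5=red, 6=red, 7=blue, 8=green. Each edge has distinct colors on its endpoints.

4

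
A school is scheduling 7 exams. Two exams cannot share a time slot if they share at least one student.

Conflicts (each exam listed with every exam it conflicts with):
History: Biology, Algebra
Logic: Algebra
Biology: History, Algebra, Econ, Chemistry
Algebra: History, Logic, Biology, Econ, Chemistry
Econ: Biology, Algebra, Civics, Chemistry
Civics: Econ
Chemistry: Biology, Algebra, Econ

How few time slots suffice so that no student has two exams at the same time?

4

Biology, Algebra, Econ, Chemistry all conflict with each other, so at least 4 time slots are needed.
4 time slots suffice: History=3, Logic=2, Biology=2, Algebra=1, Econ=3, Civics=1, Chemistry=4. Every pair that conflicts lands in different time slots.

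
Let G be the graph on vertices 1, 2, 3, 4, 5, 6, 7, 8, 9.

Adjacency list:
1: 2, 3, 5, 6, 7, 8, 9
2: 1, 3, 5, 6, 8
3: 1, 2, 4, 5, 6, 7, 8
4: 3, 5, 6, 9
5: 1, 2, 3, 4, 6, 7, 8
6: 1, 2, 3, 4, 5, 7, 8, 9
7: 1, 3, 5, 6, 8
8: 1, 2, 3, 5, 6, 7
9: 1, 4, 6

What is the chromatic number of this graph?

6

1, 3, 5, 6, 7, 8 form a clique, so at least 6 colors are needed.
One proper 6-coloring: 1=green, 2=orange, 3=yellow, 4=green, 5=blue, 6=red, 7=orange, 8=purple, 9=blue. Every edge joins two different colors.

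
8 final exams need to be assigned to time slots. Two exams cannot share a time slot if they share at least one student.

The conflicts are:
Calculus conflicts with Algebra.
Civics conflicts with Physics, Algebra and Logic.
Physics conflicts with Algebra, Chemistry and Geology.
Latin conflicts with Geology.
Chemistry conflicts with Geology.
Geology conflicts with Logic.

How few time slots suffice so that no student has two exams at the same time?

Civics, Physics, Algebra are mutually in conflict, so at least 3 time slots are needed.
3 time slots suffice: time slot 1 → {Calculus, Physics, Latin, Logic}; time slot 2 → {Civics, Geology}; time slot 3 → {Algebra, Chemistry}. Each listed conflict is separated.

3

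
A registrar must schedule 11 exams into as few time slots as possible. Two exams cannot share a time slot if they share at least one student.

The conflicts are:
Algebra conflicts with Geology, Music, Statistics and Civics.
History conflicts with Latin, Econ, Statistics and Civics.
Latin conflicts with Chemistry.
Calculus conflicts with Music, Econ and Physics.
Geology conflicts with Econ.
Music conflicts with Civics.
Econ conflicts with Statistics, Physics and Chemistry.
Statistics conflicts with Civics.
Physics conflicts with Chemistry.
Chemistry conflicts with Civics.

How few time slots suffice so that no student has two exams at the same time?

History, Statistics, Civics all conflict with each other, so at least 3 time slots are needed.
3 time slots suffice: time slot 1 → {Latin, Econ, Civics}; time slot 2 → {Algebra, History, Calculus, Chemistry}; time slot 3 → {Geology, Music, Statistics, Physics}. Each listed conflict is separated.

3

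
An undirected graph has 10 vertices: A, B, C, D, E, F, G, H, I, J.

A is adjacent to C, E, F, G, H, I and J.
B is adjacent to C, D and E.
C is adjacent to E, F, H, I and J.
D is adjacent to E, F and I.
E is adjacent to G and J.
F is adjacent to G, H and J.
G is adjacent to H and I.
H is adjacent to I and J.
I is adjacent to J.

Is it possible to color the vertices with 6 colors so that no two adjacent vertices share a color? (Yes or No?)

Yes

The chromatic number is 5. A, C, H, I, J form a clique, so at least 5 colors are needed.
One proper 5-coloring: A=1, B=4, C=2, D=1, E=3, F=5, G=2, H=3, I=5, J=4.
Since 6 ≥ 5, a proper 6-coloring certainly exists.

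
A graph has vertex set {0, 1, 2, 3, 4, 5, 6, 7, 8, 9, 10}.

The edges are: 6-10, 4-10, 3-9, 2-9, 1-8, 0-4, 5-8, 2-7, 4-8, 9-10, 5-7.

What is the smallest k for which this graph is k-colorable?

3

The cycle 4-10-9-2-7-5-8-4 has odd length 7, so it cannot be 2-colored; at least 3 colors are needed.
3 colors suffice: color red → {0, 2, 3, 8, 10}; color blue → {1, 4, 5, 6, 9}; color green → {7}. Each edge has distinct colors on its endpoints.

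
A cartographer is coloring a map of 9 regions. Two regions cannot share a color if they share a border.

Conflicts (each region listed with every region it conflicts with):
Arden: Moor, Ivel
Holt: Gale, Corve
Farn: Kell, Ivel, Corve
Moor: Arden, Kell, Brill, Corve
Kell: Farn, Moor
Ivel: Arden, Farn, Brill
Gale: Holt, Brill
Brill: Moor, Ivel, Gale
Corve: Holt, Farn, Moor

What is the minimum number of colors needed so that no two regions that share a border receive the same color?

The cycle Corve-Holt-Gale-Brill-Moor-Corve has odd length 5, so it cannot be 2-colored; at least 3 colors are needed.
3 colors suffice: color 1 → {Moor, Ivel, Gale}; color 2 → {Arden, Holt, Farn, Brill}; color 3 → {Kell, Corve}. Every pair that conflicts lands in different colors.

3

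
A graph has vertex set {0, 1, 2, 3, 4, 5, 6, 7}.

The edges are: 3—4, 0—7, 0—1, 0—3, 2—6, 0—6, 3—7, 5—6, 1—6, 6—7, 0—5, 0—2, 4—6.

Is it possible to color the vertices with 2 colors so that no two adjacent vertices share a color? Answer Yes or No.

0, 6, 7 form a triangle, so at least 3 colors are needed.
So 2 colors are not enough.

No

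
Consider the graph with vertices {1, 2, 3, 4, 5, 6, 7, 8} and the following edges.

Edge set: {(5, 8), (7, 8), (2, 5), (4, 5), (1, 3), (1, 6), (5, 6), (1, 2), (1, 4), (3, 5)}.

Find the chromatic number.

7 and 8 are adjacent, so at least 2 colors are needed.
A valid assignment using 2 colors: 1=red, 2=blue, 3=blue, 4=blue, 5=red, 6=blue, 7=red, 8=blue. No two adjacent vertices share a color.

2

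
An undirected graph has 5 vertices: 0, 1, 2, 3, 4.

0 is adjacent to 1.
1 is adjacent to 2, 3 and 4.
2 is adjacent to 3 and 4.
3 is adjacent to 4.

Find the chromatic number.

1, 2, 3, 4 are pairwise adjacent (a clique of size 4), so at least 4 colors are needed.
4 colors suffice: 0=blue, 1=red, 2=green, 3=yellow, 4=blue. Every edge joins two different colors.

4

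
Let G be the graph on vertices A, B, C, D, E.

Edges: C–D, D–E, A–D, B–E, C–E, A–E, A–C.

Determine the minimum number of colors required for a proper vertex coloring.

4

A, C, D, E are mutually adjacent (a clique of size 4), so at least 4 colors are needed.
4 colors suffice: color red → {E}; color blue → {B, D}; color green → {C}; color yellow → {A}. Every edge joins two different colors.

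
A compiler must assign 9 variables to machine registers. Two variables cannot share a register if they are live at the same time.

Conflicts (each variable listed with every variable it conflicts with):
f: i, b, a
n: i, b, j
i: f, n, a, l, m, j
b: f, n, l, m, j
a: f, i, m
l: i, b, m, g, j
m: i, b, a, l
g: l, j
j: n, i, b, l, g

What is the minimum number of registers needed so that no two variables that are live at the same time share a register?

b, l, j are mutually in conflict, so at least 3 registers are needed.
Using 3 registers: f=2, n=3, i=1, b=1, a=3, l=3, m=2, g=1, j=2. Every pair that conflicts lands in different registers.

3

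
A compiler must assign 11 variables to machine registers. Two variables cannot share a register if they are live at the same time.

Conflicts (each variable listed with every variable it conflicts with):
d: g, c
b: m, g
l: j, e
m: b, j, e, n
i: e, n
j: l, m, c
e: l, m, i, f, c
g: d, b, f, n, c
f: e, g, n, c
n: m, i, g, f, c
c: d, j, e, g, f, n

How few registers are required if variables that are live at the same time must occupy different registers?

g, f, n, c all conflict with each other, so at least 4 registers are needed.
Using 4 registers: d=3, b=3, l=1, m=1, i=1, j=2, e=2, g=2, f=4, n=3, c=1. Every pair that conflicts lands in different registers.

4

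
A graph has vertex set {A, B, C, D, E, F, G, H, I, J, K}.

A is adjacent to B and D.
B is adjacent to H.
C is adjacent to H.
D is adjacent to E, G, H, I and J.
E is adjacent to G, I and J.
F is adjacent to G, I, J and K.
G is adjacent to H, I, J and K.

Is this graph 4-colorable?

The chromatic number is 4. D, E, G, I are pairwise adjacent (a clique of size 4), so at least 4 colors are needed.
4 colors suffice: color 1 → {B, C, G}; color 2 → {D, F}; color 3 → {A, H, I, J, K}; color 4 → {E}.
That is already a proper 4-coloring.

Yes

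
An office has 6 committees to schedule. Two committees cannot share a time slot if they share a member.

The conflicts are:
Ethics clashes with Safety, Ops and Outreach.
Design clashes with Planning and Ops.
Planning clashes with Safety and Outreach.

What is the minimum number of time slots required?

3

The cycle Design-Ops-Ethics-Safety-Planning-Design has odd length 5, so it cannot be 2-colored; at least 3 time slots are needed.
Using 3 time slots: Ethics=1, Design=3, Planning=1, Safety=2, Ops=2, Outreach=2. No two conflicting committees share a time slot.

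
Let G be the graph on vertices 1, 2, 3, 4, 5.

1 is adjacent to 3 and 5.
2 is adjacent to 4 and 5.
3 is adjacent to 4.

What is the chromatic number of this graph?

The cycle 4-2-5-1-3-4 has odd length 5, so it cannot be 2-colored; at least 3 colors are needed.
3 colors suffice: color a → {4, 5}; color b → {2, 3}; color c → {1}. No two adjacent vertices share a color.

3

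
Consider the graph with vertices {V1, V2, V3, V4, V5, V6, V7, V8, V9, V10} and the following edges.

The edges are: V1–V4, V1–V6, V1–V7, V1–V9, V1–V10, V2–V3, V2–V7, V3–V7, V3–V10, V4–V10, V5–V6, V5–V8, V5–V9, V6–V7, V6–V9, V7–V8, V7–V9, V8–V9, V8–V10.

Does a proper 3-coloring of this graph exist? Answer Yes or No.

V1, V6, V7, V9 form a clique, so at least 4 colors are needed.
So 3 colors are not enough.

No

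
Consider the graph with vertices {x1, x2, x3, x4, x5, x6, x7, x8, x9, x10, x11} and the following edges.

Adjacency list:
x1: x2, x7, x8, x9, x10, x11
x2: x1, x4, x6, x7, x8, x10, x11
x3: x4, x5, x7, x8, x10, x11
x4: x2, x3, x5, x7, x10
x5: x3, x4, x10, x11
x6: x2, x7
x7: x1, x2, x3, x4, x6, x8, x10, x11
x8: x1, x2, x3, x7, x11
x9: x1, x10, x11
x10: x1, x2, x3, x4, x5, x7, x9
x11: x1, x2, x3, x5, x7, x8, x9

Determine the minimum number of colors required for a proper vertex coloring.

5

x1, x2, x7, x8, x11 form a clique, so at least 5 colors are needed.
5 colors suffice: color 1 → {x5, x7, x9}; color 2 → {x6, x10, x11}; color 3 → {x2, x3}; color 4 → {x1, x4}; color 5 → {x8}. Each edge has distinct colors on its endpoints.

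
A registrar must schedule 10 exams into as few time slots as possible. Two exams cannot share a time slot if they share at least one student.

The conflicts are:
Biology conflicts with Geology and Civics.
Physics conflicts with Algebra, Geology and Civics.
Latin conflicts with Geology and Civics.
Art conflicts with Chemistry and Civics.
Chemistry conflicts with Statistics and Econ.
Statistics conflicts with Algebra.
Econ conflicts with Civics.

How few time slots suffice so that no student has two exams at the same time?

Biology and Geology conflict, so at least 2 time slots are needed.
2 time slots suffice: time slot 1 → {Chemistry, Algebra, Geology, Civics}; time slot 2 → {Biology, Physics, Latin, Art, Statistics, Econ}. Every pair that conflicts lands in different time slots.

2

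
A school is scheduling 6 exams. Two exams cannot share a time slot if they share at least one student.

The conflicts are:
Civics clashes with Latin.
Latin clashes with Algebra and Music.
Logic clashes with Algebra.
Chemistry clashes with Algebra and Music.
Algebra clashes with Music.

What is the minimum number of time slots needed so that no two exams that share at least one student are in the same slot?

3

Chemistry, Algebra, Music are mutually in conflict, so at least 3 time slots are needed.
3 time slots suffice: time slot 1 → {Civics, Algebra}; time slot 2 → {Latin, Logic, Chemistry}; time slot 3 → {Music}. Each listed conflict is separated.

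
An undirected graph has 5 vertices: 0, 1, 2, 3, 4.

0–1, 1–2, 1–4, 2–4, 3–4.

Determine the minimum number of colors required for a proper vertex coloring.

3

1, 2, 4 are pairwise adjacent, so at least 3 colors are needed.
3 colors suffice: color red → {1, 3}; color blue → {0, 4}; color green → {2}. Every edge joins two different colors.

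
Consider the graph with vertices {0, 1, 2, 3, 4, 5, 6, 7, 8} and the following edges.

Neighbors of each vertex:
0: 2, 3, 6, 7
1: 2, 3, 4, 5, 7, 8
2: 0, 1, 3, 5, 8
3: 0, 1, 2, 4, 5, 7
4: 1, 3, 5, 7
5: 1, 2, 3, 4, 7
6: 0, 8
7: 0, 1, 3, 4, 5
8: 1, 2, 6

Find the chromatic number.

1, 3, 4, 5, 7 are pairwise adjacent (a clique of size 5), so at least 5 colors are needed.
5 colors suffice: color red → {3, 8}; color blue → {0, 1}; color green → {5, 6}; color yellow → {2, 7}; color purple → {4}. No two adjacent vertices share a color.

5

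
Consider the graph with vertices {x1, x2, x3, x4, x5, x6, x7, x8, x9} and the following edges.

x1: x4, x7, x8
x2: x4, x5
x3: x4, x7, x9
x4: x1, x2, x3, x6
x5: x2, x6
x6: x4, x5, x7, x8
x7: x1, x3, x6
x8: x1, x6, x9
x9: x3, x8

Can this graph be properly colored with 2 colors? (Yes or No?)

No

The cycle x8-x9-x3-x7-x6-x8 has odd length 5, so it cannot be 2-colored; at least 3 colors are needed.
So 2 colors are not enough.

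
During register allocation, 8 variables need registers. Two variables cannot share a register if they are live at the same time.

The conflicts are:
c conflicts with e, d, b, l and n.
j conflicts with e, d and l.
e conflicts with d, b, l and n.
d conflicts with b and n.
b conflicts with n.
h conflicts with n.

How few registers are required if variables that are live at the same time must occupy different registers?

c, e, d, b, n are mutually in conflict, so at least 5 registers are needed.
A valid assignment using 5 registers: c=4, j=2, e=1, d=3, b=5, l=3, h=1, n=2. Each listed conflict is separated.

5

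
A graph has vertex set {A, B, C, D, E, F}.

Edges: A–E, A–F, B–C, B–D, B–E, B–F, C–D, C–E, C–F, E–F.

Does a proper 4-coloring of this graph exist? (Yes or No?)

Yes

The chromatic number is 4. B, C, E, F are pairwise adjacent (a clique of size 4), so at least 4 colors are needed.
4 colors suffice: color red → {D, E}; color blue → {A, C}; color green → {F}; color yellow → {B}.
That is already a proper 4-coloring.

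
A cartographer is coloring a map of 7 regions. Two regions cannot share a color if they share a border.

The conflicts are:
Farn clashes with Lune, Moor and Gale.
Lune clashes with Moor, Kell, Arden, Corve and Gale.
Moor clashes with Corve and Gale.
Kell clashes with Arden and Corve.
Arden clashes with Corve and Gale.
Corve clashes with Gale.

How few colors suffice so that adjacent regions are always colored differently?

4

Lune, Arden, Corve, Gale are mutually in conflict, so at least 4 colors are needed.
4 colors suffice: color 1 → {Lune}; color 2 → {Kell, Gale}; color 3 → {Farn, Corve}; color 4 → {Moor, Arden}. No two conflicting regions share a color.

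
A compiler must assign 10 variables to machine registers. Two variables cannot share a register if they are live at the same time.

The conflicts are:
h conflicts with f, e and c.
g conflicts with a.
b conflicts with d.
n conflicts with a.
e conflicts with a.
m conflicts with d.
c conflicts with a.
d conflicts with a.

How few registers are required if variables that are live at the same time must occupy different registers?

h and e conflict, so at least 2 registers are needed.
2 registers suffice: register 1 → {h, b, m, a}; register 2 → {g, f, n, e, c, d}. No two conflicting variables share a register.

2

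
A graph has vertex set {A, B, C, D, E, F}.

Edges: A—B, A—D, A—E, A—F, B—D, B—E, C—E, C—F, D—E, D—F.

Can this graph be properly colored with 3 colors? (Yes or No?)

A, B, D, E form a clique, so at least 4 colors are needed.
So 3 colors are not enough.

No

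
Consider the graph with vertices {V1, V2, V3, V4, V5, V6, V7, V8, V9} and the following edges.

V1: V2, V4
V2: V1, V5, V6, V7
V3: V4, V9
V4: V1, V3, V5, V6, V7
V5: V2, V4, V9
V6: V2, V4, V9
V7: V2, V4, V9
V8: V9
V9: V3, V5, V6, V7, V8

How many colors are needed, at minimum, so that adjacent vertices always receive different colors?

V2 and V7 are adjacent, so at least 2 colors are needed.
One proper 2-coloring: V1=B, V2=R, V3=B, V4=R, V5=B, V6=B, V7=B, V8=B, V9=R. Every edge joins two different colors.

2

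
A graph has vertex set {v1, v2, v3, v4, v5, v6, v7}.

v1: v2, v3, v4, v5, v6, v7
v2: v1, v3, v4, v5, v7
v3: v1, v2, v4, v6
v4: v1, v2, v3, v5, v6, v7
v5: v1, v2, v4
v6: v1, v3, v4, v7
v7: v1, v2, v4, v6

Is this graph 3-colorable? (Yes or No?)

No

v1, v2, v4, v7 are pairwise adjacent (a clique of size 4), so at least 4 colors are needed.
So 3 colors are not enough.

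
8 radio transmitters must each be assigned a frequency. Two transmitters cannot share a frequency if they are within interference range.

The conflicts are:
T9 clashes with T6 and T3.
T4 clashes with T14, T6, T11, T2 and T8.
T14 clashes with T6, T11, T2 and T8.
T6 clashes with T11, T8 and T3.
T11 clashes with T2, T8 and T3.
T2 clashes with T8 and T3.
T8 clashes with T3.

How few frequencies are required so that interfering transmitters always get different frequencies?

T4, T14, T11, T2, T8 pairwise conflict, so at least 5 frequencies are needed.
5 frequencies suffice: frequency 1 → {T9, T11}; frequency 2 → {T8}; frequency 3 → {T6, T2}; frequency 4 → {T4, T3}; frequency 5 → {T14}. Every pair that conflicts lands in different frequencies.

5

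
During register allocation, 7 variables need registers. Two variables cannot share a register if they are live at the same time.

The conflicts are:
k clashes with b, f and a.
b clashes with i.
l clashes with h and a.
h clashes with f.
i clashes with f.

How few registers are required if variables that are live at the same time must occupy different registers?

3

The cycle a-l-h-f-k-a has odd length 5, so it cannot be 2-colored; at least 3 registers are needed.
3 registers suffice: register 1 → {b, l, f}; register 2 → {k, h, i}; register 3 → {a}. Each listed conflict is separated.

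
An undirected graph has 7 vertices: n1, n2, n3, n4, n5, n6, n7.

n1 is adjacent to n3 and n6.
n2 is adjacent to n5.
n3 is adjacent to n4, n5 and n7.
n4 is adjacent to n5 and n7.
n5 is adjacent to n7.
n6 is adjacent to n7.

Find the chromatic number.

4

n3, n4, n5, n7 form a clique, so at least 4 colors are needed.
4 colors suffice: color 1 → {n1, n2, n7}; color 2 → {n5, n6}; color 3 → {n3}; color 4 → {n4}. Each edge has distinct colors on its endpoints.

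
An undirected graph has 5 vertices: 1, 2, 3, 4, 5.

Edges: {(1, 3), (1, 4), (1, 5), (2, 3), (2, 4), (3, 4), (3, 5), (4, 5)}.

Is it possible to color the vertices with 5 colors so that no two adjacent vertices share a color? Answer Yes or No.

Yes

The chromatic number is 4. 1, 3, 4, 5 form a clique, so at least 4 colors are needed.
A valid assignment using 4 colors: 1=c, 2=c, 3=a, 4=b, 5=d.
Since 5 ≥ 4, a proper 5-coloring certainly exists.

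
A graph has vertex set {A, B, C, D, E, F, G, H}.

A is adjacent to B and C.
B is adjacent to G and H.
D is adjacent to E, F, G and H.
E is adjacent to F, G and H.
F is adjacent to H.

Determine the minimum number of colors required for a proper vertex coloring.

4

D, E, F, H form a clique, so at least 4 colors are needed.
One proper 4-coloring: A=2, B=1, C=1, D=1, E=2, F=4, G=3, H=3. Each edge has distinct colors on its endpoints.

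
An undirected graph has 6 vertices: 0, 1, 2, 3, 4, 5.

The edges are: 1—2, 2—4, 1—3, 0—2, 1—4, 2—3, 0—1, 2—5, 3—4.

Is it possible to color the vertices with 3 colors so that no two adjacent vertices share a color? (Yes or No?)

No

1, 2, 3, 4 form a clique, so at least 4 colors are needed.
So 3 colors are not enough.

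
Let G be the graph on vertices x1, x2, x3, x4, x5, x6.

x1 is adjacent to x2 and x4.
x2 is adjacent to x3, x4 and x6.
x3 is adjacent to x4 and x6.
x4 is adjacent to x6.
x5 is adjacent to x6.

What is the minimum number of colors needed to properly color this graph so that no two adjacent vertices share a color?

4

x2, x3, x4, x6 are mutually adjacent (a clique of size 4), so at least 4 colors are needed.
4 colors suffice: color R → {x1, x6}; color B → {x2, x5}; color G → {x4}; color Y → {x3}. Each edge has distinct colors on its endpoints.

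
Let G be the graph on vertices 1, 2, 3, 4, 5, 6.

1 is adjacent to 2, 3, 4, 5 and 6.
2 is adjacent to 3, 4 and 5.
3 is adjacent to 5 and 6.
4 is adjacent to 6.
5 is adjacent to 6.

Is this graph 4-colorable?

The chromatic number is 4. 1, 2, 3, 5 form a clique, so at least 4 colors are needed.
4 colors suffice: color red → {1}; color blue → {4, 5}; color green → {3}; color yellow → {2, 6}.
That is already a proper 4-coloring.

Yes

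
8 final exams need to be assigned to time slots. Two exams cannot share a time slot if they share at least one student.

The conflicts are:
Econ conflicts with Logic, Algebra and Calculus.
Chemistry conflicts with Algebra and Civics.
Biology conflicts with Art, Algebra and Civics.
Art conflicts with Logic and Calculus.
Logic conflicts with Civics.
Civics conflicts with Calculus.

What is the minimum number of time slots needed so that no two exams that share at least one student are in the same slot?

3

The cycle Chemistry-Civics-Logic-Econ-Algebra-Chemistry has odd length 5, so it cannot be 2-colored; at least 3 time slots are needed.
3 time slots suffice: time slot 1 → {Art, Algebra, Civics}; time slot 2 → {Chemistry, Biology, Logic, Calculus}; time slot 3 → {Econ}. Each listed conflict is separated.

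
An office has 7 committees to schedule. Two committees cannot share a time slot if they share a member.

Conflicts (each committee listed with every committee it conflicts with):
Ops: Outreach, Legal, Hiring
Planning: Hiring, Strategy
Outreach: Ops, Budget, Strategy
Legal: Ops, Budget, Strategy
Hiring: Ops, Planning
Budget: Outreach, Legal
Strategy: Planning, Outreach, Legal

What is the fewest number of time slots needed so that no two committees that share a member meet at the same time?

The cycle Strategy-Legal-Ops-Hiring-Planning-Strategy has odd length 5, so it cannot be 2-colored; at least 3 time slots are needed.
3 time slots suffice: time slot 1 → {Ops, Budget, Strategy}; time slot 2 → {Outreach, Legal, Hiring}; time slot 3 → {Planning}. Every pair that conflicts lands in different time slots.

3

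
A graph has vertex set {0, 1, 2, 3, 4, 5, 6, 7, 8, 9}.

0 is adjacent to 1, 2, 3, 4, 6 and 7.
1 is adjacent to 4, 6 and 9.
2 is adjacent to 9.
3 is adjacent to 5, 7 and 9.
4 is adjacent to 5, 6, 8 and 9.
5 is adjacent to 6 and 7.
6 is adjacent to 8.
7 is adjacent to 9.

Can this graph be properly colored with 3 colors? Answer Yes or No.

No

0, 1, 4, 6 are mutually adjacent (a clique of size 4), so at least 4 colors are needed.
So 3 colors are not enough.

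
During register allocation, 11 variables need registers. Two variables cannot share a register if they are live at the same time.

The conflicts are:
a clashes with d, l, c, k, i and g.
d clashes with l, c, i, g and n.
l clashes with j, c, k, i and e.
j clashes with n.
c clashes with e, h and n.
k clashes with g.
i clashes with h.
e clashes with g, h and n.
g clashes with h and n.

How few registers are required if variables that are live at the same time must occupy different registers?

4

a, d, l, c all conflict with each other, so at least 4 registers are needed.
Using 4 registers: a=2, d=3, l=1, j=3, c=4, k=3, i=4, e=3, g=1, h=2, n=2. Each listed conflict is separated.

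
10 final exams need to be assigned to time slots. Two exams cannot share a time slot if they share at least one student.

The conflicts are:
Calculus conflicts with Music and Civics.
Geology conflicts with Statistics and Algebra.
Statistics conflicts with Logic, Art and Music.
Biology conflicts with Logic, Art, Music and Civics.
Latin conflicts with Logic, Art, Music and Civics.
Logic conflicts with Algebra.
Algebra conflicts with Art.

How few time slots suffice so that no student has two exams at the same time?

2

Statistics and Logic conflict, so at least 2 time slots are needed.
A valid assignment using 2 time slots: Calculus=2, Geology=1, Statistics=2, Biology=2, Latin=2, Logic=1, Algebra=2, Art=1, Music=1, Civics=1. Each listed conflict is separated.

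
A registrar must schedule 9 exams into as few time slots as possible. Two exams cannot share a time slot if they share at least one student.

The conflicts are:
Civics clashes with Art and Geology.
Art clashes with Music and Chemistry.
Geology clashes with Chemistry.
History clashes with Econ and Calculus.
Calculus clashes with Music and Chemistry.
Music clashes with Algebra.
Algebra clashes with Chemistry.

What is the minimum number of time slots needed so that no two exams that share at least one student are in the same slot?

Music and Algebra conflict, so at least 2 time slots are needed.
2 time slots suffice: Civics=1, Art=2, Geology=2, History=1, Econ=2, Calculus=2, Music=1, Algebra=2, Chemistry=1. Each listed conflict is separated.

2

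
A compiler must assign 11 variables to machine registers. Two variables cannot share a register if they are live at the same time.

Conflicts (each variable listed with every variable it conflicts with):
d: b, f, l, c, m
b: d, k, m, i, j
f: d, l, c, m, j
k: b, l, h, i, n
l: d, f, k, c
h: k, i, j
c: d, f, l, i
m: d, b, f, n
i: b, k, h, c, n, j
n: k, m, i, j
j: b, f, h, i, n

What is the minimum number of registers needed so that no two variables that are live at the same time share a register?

4

d, f, l, c pairwise conflict, so at least 4 registers are needed.
A valid assignment using 4 registers: d=2, b=3, f=1, k=2, l=4, h=3, c=3, m=4, i=1, n=3, j=2. Every pair that conflicts lands in different registers.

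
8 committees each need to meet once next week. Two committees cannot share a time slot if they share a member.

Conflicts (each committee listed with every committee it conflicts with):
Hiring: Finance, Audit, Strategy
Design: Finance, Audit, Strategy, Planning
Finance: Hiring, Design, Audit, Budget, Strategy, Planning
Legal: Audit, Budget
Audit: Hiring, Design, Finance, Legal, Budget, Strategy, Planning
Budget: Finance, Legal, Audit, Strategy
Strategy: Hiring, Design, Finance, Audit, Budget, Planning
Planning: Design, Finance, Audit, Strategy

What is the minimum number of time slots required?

Design, Finance, Audit, Strategy, Planning are mutually in conflict, so at least 5 time slots are needed.
A valid assignment using 5 time slots: Hiring=4, Design=5, Finance=2, Legal=2, Audit=1, Budget=4, Strategy=3, Planning=4. No two conflicting committees share a time slot.

5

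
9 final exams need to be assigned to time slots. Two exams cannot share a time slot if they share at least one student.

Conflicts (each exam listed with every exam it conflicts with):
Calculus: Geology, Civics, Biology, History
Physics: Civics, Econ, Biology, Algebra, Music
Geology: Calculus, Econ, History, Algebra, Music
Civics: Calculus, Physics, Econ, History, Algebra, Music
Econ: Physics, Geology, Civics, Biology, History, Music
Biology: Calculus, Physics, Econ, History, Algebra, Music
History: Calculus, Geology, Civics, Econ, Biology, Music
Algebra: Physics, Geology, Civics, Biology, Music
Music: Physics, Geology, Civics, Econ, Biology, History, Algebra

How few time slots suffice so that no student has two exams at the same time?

4

Physics, Civics, Econ, Music pairwise conflict, so at least 4 time slots are needed.
4 time slots suffice: time slot 1 → {Calculus, Music}; time slot 2 → {Geology, Civics, Biology}; time slot 3 → {Physics, History}; time slot 4 → {Econ, Algebra}. Each listed conflict is separated.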